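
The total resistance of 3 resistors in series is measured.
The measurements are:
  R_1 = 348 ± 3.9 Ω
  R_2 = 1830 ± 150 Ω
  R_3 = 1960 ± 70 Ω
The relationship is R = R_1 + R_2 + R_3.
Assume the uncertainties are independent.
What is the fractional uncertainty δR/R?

0.0400

Sums and differences: (δR)² = Σ (cᵢ δxᵢ)².
  (δR_1)² = 15.2;  (δR_2)² = 22500;  (δR_3)² = 4900
δR = √(27400) = 166 Ω
R = 4140 Ω, so δR/R = 166/4140 = 0.0400.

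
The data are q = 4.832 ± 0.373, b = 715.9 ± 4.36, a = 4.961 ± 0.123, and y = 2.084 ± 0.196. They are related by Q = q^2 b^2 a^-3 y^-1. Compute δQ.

9210

Relative error in a monomial: (δQ/Q)² = Σ (nᵢ · δxᵢ/xᵢ)².
  (2·δq/q)² = (2×0.0772)² = 0.0238;  (2·δb/b)² = (2×0.00609)² = 0.000148;  (-3·δa/a)² = (-3×0.0248)² = 0.00553;  (-1·δy/y)² = (-1×0.0940)² = 0.00885
δQ/Q = √(0.0384) = 0.196
Q = 47030, so δQ = 0.196 × 47030 = 9210.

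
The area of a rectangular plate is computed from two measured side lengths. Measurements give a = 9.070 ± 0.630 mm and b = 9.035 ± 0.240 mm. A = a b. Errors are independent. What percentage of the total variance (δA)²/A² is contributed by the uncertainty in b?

12.8%

(δA/A)² = (1·δa/a)² + (1·δb/b)²
  a term: (1×0.0695)² = 0.00482
  b term: (1×0.0266)² = 0.000706
Total = 0.00553. Share from b = 0.000706/0.00553 = 0.128.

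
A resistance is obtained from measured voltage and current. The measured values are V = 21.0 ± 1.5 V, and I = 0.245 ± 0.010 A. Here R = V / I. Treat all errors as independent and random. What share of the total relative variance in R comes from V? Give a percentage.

(δR/R)² = (1·δV/V)² + (-1·δI/I)²
  V term: (1×0.0714)² = 0.00510
  I term: (-1×0.0408)² = 0.00167
Total = 0.00677. Share from V = 0.00510/0.00677 = 0.754.

75.4%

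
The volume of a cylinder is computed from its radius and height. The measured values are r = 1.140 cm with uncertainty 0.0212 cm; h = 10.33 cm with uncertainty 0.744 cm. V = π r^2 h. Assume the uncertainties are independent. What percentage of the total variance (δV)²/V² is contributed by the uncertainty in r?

21.1%

(δV/V)² = (2·δr/r)² + (1·δh/h)²
  r term: (2×0.0186)² = 0.00138
  h term: (1×0.0720)² = 0.00519
Total = 0.00657. Share from r = 0.00138/0.00657 = 0.211.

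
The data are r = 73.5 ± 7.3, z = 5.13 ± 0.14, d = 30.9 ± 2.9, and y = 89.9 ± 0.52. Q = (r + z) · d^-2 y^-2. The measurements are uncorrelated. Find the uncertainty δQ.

Let u = r + z = 78.6. δu = √(δr² + δz²) = √(53.3 + 0.0196) = 7.30, so δu/u = 0.0929.
Q is then a monomial in u, d, y:
δQ/Q = √((δu/u)² + (-2·δd/d)² + (-2·δy/y)²) = √(0.00862 + 0.0352 + 0.000134) = 0.210
Q = 1.02e-05, so δQ = 0.210 × 1.02e-05 = 2.14e-06.

2.14e-06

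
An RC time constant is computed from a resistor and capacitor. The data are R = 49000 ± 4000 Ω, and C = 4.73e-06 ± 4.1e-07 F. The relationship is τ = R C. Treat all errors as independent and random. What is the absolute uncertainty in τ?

For a monomial τ ∝ R, C, fractional errors add in quadrature:
  (1·δR/R)² = (1×0.0816)² = 0.00666;  (1·δC/C)² = (1×0.0867)² = 0.00751
δτ/τ = √(0.0142) = 0.119
τ = 0.232 s, so δτ = 0.119 × 0.232 = 0.0276 s.

0.0276 s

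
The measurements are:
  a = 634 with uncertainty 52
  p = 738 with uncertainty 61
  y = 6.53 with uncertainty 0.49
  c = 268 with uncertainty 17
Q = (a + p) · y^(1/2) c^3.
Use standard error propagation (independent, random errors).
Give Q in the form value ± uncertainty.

Let u = a + p = 1370. δu = √(δa² + δp²) = √(2700 + 3720) = 80.2, so δu/u = 0.0584.
Q is then a monomial in u, y, c:
δQ/Q = √((δu/u)² + (½·δy/y)² + (3·δc/c)²) = √(0.00341 + 0.00141 + 0.0362) = 0.203
Q = 6.75e+10, so δQ = 0.203 × 6.75e+10 = 1.37e+10.

(6.75 ± 1.37) × 10^10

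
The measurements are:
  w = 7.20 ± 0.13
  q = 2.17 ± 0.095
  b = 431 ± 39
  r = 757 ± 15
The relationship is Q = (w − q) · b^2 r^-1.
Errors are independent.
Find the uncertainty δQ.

Let u = w − q = 5.03. δu = √(δw² + δq²) = √(0.0169 + 0.00903) = 0.161, so δu/u = 0.0320.
Q is then a monomial in u, b, r:
δQ/Q = √((δu/u)² + (2·δb/b)² + (-1·δr/r)²) = √(0.00102 + 0.0328 + 0.000393) = 0.185
Q = 1230, so δQ = 0.185 × 1230 = 228.

228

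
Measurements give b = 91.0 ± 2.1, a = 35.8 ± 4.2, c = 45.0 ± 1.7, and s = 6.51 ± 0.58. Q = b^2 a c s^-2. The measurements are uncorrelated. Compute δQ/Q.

Products/powers → add relative errors in quadrature, weighted by exponent:
  (2·δb/b)² = (2×0.0231)² = 0.00213;  (1·δa/a)² = (1×0.117)² = 0.0138;  (1·δc/c)² = (1×0.0378)² = 0.00143;  (-2·δs/s)² = (-2×0.0891)² = 0.0318
δQ/Q = √(0.0491) = 0.222

0.222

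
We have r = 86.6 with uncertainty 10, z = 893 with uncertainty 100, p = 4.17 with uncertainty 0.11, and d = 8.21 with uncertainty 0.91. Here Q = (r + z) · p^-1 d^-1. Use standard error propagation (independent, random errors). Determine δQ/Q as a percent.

Let u = r + z = 980. δu = √(δr² + δz²) = √(100 + 10000) = 100, so δu/u = 0.103.
Q is then a monomial in u, p, d:
δQ/Q = √((δu/u)² + (-1·δp/p)² + (-1·δd/d)²) = √(0.0105 + 0.000696 + 0.0123) = 0.153

15.3%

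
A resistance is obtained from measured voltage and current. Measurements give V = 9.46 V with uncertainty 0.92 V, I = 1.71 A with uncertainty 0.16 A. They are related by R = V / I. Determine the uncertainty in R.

0.747 Ω

Since R is a product/quotient, work with relative uncertainties:
  (1·δV/V)² = (1×0.0973)² = 0.00946;  (-1·δI/I)² = (-1×0.0936)² = 0.00875
δR/R = √(0.0182) = 0.135
R = 5.53 Ω, so δR = 0.135 × 5.53 = 0.747 Ω.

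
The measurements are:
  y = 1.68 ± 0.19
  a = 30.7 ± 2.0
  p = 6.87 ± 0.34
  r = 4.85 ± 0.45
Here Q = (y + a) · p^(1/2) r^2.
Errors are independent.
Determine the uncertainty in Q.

Let u = y + a = 32.4. δu = √(δy² + δa²) = √(0.0361 + 4.00) = 2.01, so δu/u = 0.0620.
Q is then a monomial in u, p, r:
δQ/Q = √((δu/u)² + (½·δp/p)² + (2·δr/r)²) = √(0.00385 + 0.000612 + 0.0344) = 0.197
Q = 2000, so δQ = 0.197 × 2000 = 394.

394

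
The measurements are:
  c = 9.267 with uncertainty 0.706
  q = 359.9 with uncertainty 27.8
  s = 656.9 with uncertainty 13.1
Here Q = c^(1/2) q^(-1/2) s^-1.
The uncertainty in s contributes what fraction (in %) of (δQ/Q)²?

(δQ/Q)² = (½·δc/c)² + (−½·δq/q)² + (-1·δs/s)²
  c term: (0.5×0.0762)² = 0.00145
  q term: (-0.5×0.0772)² = 0.00149
  s term: (-1×0.0199)² = 0.000398
Total = 0.00334. Share from s = 0.000398/0.00334 = 0.119.

11.9%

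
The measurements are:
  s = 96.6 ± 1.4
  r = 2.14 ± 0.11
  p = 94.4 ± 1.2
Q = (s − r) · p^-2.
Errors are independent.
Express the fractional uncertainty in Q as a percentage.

Let u = s − r = 94.5. δu = √(δs² + δr²) = √(1.96 + 0.0121) = 1.40, so δu/u = 0.0149.
Q is then a monomial in u, p:
δQ/Q = √((δu/u)² + (-2·δp/p)²) = √(0.000221 + 0.000646) = 0.0295

2.95%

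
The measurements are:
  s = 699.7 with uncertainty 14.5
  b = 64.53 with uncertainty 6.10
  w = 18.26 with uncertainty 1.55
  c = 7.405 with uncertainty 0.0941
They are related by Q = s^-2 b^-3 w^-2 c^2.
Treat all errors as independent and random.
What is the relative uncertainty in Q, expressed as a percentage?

33.4%

Since Q is a product/quotient, work with relative uncertainties:
  (-2·δs/s)² = (-2×0.0207)² = 0.00172;  (-3·δb/b)² = (-3×0.0945)² = 0.0804;  (-2·δw/w)² = (-2×0.0849)² = 0.0288;  (2·δc/c)² = (2×0.0127)² = 0.000646
δQ/Q = √(0.112) = 0.334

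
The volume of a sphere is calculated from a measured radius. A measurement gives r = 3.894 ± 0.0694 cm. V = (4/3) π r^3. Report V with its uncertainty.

247.3 ± 13.2 cm^3

V ∝ r^3, so δV/V = |3| · δr/r = 3 × 0.0178 = 0.0535.
V = 247.3 cm^3, so δV = 0.0535 × 247.3 = 13.2 cm^3.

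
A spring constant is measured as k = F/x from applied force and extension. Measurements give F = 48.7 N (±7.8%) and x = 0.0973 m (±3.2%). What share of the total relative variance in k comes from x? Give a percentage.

14.4%

(δk/k)² = (1·δF/F)² + (-1·δx/x)²
  F term: (1×0.0780)² = 0.00608
  x term: (-1×0.0320)² = 0.00102
Total = 0.00711. Share from x = 0.00102/0.00711 = 0.144.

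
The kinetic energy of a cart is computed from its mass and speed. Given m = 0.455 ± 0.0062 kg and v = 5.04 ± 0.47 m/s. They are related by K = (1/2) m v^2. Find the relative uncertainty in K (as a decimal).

For a monomial K ∝ m, v^2, fractional errors add in quadrature:
  (1·δm/m)² = (1×0.0136)² = 0.000186;  (2·δv/v)² = (2×0.0933)² = 0.0348
δK/K = √(0.0350) = 0.187

0.187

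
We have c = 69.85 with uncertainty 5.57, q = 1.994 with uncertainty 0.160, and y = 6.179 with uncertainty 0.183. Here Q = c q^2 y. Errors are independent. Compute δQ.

312

Each factor contributes (exponent × relative error)² to (δQ/Q)²:
  (1·δc/c)² = (1×0.0797)² = 0.00636;  (2·δq/q)² = (2×0.0802)² = 0.0258;  (1·δy/y)² = (1×0.0296)² = 0.000877
δQ/Q = √(0.0330) = 0.182
Q = 1716, so δQ = 0.182 × 1716 = 312.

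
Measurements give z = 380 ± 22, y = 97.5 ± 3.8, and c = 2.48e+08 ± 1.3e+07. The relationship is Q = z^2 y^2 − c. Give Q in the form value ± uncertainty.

(1.12 ± 0.192) × 10^9

Let p = z^2·y^2 = 1.37e+09. δp/p = √((2·δz/z)² + (2·δy/y)²) = √(0.0134 + 0.00608) = 0.140, so δp = 1.92e+08.
Q = p − c: δQ = √(δp² + δc²) = √(3.67e+16 + 1.69e+14) = 1.92e+08
Q = 1.12e+09.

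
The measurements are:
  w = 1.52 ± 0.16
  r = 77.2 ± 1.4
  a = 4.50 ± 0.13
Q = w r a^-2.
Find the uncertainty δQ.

0.704

Since Q is a product/quotient, work with relative uncertainties:
  (1·δw/w)² = (1×0.105)² = 0.0111;  (1·δr/r)² = (1×0.0181)² = 0.000329;  (-2·δa/a)² = (-2×0.0289)² = 0.00334
δQ/Q = √(0.0147) = 0.121
Q = 5.79, so δQ = 0.121 × 5.79 = 0.704.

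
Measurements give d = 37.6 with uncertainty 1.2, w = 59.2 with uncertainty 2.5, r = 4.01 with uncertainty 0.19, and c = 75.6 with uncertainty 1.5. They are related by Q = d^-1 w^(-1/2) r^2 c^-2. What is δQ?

For a monomial Q ∝ d^-1, w^(-1/2), r^2, c^-2, fractional errors add in quadrature:
  (-1·δd/d)² = (-1×0.0319)² = 0.00102;  (−½·δw/w)² = (-0.5×0.0422)² = 0.000446;  (2·δr/r)² = (2×0.0474)² = 0.00898;  (-2·δc/c)² = (-2×0.0198)² = 0.00157
δQ/Q = √(0.0120) = 0.110
Q = 9.73e-06, so δQ = 0.110 × 9.73e-06 = 1.07e-06.

1.07e-06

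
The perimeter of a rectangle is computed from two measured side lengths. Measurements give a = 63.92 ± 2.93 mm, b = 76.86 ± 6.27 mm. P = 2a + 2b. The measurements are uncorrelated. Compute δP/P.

P is a linear combination, so absolute uncertainties add in quadrature:
  (2·δa)² = 34.3;  (2·δb)² = 157
δP = √(192) = 13.8 mm
P = 281.6 mm, so δP/P = 13.8/281.6 = 0.0492.

0.0492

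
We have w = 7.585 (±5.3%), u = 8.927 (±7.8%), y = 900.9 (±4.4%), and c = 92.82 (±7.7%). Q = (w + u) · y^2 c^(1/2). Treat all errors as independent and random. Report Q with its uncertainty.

Let h = w + u = 16.51. δh = √(δw² + δu²) = √(0.162 + 0.485) = 0.804, so δh/h = 0.0487.
Q is then a monomial in h, y, c:
δQ/Q = √((δh/h)² + (2·δy/y)² + (½·δc/c)²) = √(0.00237 + 0.00774 + 0.00148) = 0.108
Q = 1.291e+08, so δQ = 0.108 × 1.291e+08 = 1.39e+07.

(1.291 ± 0.139) × 10^8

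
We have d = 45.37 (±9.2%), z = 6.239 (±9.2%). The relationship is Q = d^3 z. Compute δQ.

Relative error in a monomial: (δQ/Q)² = Σ (nᵢ · δxᵢ/xᵢ)².
  (3·δd/d)² = (3×0.0920)² = 0.0762;  (1·δz/z)² = (1×0.0920)² = 0.00846
δQ/Q = √(0.0846) = 0.291
Q = 582700, so δQ = 0.291 × 582700 = 1.7e+05.

1.7e+05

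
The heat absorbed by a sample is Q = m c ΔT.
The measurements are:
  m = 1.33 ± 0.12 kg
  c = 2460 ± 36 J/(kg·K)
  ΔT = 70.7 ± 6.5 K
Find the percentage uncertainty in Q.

13.0%

Relative error in a monomial: (δQ/Q)² = Σ (nᵢ · δxᵢ/xᵢ)².
  (1·δm/m)² = (1×0.0902)² = 0.00814;  (1·δc/c)² = (1×0.0146)² = 0.000214;  (1·δΔT/ΔT)² = (1×0.0919)² = 0.00845
δQ/Q = √(0.0168) = 0.130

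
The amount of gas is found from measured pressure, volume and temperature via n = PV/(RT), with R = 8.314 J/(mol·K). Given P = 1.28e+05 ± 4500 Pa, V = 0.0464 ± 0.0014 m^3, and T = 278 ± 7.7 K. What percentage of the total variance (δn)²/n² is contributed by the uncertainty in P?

42.4%

(δn/n)² = (1·δP/P)² + (1·δV/V)² + (-1·δT/T)²
  P term: (1×0.0352)² = 0.00124
  V term: (1×0.0302)² = 0.000910
  T term: (-1×0.0277)² = 0.000767
Total = 0.00291. Share from P = 0.00124/0.00291 = 0.424.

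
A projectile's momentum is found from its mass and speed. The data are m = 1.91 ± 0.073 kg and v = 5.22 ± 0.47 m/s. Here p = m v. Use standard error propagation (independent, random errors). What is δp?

0.975 kg·m/s

Each factor contributes (exponent × relative error)² to (δp/p)²:
  (1·δm/m)² = (1×0.0382)² = 0.00146;  (1·δv/v)² = (1×0.0900)² = 0.00811
δp/p = √(0.00957) = 0.0978
p = 9.97 kg·m/s, so δp = 0.0978 × 9.97 = 0.975 kg·m/s.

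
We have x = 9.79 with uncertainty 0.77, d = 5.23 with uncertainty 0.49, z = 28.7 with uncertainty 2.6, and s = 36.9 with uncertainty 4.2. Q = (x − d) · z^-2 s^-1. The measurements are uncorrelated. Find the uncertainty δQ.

4.4e-05

Let u = x − d = 4.56. δu = √(δx² + δd²) = √(0.593 + 0.240) = 0.913, so δu/u = 0.200.
Q is then a monomial in u, z, s:
δQ/Q = √((δu/u)² + (-2·δz/z)² + (-1·δs/s)²) = √(0.0401 + 0.0328 + 0.0130) = 0.293
Q = 0.000150, so δQ = 0.293 × 0.000150 = 4.4e-05.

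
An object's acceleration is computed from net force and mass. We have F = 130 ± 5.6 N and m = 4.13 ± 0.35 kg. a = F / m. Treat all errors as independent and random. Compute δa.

a is a product of powers, so relative uncertainties combine in quadrature:
  (1·δF/F)² = (1×0.0431)² = 0.00186;  (-1·δm/m)² = (-1×0.0847)² = 0.00718
δa/a = √(0.00904) = 0.0951
a = 31.5 m/s^2, so δa = 0.0951 × 31.5 = 2.99 m/s^2.

2.99 m/s^2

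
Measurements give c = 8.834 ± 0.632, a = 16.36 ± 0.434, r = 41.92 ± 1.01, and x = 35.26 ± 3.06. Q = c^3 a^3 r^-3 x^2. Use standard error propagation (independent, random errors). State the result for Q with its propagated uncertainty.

50950 ± 15100

Since Q is a product/quotient, work with relative uncertainties:
  (3·δc/c)² = (3×0.0715)² = 0.0461;  (3·δa/a)² = (3×0.0265)² = 0.00633;  (-3·δr/r)² = (-3×0.0241)² = 0.00522;  (2·δx/x)² = (2×0.0868)² = 0.0301
δQ/Q = √(0.0877) = 0.296
Q = 50950, so δQ = 0.296 × 50950 = 15100.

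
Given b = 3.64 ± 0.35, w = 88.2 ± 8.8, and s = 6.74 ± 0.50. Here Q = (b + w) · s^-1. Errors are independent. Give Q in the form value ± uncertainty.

13.6 ± 1.65

Let u = b + w = 91.8. δu = √(δb² + δw²) = √(0.122 + 77.4) = 8.81, so δu/u = 0.0959.
Q is then a monomial in u, s:
δQ/Q = √((δu/u)² + (-1·δs/s)²) = √(0.00920 + 0.00550) = 0.121
Q = 13.6, so δQ = 0.121 × 13.6 = 1.65.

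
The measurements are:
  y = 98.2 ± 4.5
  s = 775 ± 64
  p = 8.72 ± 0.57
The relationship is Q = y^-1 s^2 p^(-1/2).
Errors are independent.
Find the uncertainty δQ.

361

Each factor contributes (exponent × relative error)² to (δQ/Q)²:
  (-1·δy/y)² = (-1×0.0458)² = 0.00210;  (2·δs/s)² = (2×0.0826)² = 0.0273;  (−½·δp/p)² = (-0.5×0.0654)² = 0.00107
δQ/Q = √(0.0304) = 0.174
Q = 2070, so δQ = 0.174 × 2070 = 361.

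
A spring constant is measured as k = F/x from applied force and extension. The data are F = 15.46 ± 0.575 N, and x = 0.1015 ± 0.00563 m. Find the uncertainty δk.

Each factor contributes (exponent × relative error)² to (δk/k)²:
  (1·δF/F)² = (1×0.0372)² = 0.00138;  (-1·δx/x)² = (-1×0.0555)² = 0.00308
δk/k = √(0.00446) = 0.0668
k = 152.3 N/m, so δk = 0.0668 × 152.3 = 10.2 N/m.

10.2 N/m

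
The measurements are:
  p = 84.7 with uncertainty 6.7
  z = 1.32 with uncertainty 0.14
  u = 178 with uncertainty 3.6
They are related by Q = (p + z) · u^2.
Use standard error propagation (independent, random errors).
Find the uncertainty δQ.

Let w = p + z = 86.0. δw = √(δp² + δz²) = √(44.9 + 0.0196) = 6.70, so δw/w = 0.0779.
Q is then a monomial in w, u:
δQ/Q = √((δw/w)² + (2·δu/u)²) = √(0.00607 + 0.00164) = 0.0878
Q = 2.73e+06, so δQ = 0.0878 × 2.73e+06 = 2.39e+05.

2.39e+05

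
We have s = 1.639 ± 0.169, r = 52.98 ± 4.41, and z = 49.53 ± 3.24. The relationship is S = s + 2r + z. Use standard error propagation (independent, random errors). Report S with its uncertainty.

For a sum/difference, combine absolute errors in quadrature:
  (δs)² = 0.0286;  (2·δr)² = 77.8;  (δz)² = 10.5
δS = √(88.3) = 9.40
S = 157.1.

157.1 ± 9.40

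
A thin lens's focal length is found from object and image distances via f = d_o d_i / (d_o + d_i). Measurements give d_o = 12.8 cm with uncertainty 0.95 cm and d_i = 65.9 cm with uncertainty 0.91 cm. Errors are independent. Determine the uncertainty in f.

0.667 cm

∂f/∂d_o = (d_i/(d_o+d_i))² = 0.701;  ∂f/∂d_i = (d_o/(d_o+d_i))² = 0.0265
δf = √((∂f/∂d_o · δd_o)² + (∂f/∂d_i · δd_i)²) = √(0.444 + 0.000579) = 0.667 cm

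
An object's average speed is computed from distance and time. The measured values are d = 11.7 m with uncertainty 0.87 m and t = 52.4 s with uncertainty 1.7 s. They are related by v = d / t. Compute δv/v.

0.0811

For a monomial v ∝ d, t^-1, fractional errors add in quadrature:
  (1·δd/d)² = (1×0.0744)² = 0.00553;  (-1·δt/t)² = (-1×0.0324)² = 0.00105
δv/v = √(0.00658) = 0.0811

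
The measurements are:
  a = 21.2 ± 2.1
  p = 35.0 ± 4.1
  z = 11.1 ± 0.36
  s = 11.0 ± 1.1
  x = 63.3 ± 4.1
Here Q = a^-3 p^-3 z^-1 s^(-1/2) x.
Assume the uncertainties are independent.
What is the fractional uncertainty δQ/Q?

0.469

Since Q is a product/quotient, work with relative uncertainties:
  (-3·δa/a)² = (-3×0.0991)² = 0.0883;  (-3·δp/p)² = (-3×0.117)² = 0.124;  (-1·δz/z)² = (-1×0.0324)² = 0.00105;  (−½·δs/s)² = (-0.5×0.100)² = 0.00250;  (1·δx/x)² = (1×0.0648)² = 0.00420
δQ/Q = √(0.220) = 0.469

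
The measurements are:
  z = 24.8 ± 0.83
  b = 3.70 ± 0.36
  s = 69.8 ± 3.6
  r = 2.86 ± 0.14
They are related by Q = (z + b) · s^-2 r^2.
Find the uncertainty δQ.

Let u = z + b = 28.5. δu = √(δz² + δb²) = √(0.689 + 0.130) = 0.905, so δu/u = 0.0317.
Q is then a monomial in u, s, r:
δQ/Q = √((δu/u)² + (-2·δs/s)² + (2·δr/r)²) = √(0.00101 + 0.0106 + 0.00958) = 0.146
Q = 0.0478, so δQ = 0.146 × 0.0478 = 0.00697.

0.00697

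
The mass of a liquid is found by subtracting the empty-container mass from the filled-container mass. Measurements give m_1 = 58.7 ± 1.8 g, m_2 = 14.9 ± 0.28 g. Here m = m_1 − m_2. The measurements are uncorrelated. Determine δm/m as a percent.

Sums and differences: (δm)² = Σ (cᵢ δxᵢ)².
  (δm_1)² = 3.24;  (δm_2)² = 0.0784
δm = √(3.32) = 1.82 g
m = 43.8 g, so δm/m = 1.82/43.8 = 0.0416.

4.16%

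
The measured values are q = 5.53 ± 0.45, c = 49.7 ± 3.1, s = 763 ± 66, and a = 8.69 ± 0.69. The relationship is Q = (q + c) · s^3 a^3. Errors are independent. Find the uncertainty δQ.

5.74e+12

Let u = q + c = 55.2. δu = √(δq² + δc²) = √(0.203 + 9.61) = 3.13, so δu/u = 0.0567.
Q is then a monomial in u, s, a:
δQ/Q = √((δu/u)² + (3·δs/s)² + (3·δa/a)²) = √(0.00322 + 0.0673 + 0.0567) = 0.357
Q = 1.61e+13, so δQ = 0.357 × 1.61e+13 = 5.74e+12.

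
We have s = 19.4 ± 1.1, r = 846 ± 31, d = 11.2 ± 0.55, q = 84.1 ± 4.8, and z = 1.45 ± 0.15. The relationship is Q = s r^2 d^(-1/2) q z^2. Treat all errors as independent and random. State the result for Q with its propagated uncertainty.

(7.34 ± 1.72) × 10^8

Q is a product of powers, so relative uncertainties combine in quadrature:
  (1·δs/s)² = (1×0.0567)² = 0.00322;  (2·δr/r)² = (2×0.0366)² = 0.00537;  (−½·δd/d)² = (-0.5×0.0491)² = 0.000603;  (1·δq/q)² = (1×0.0571)² = 0.00326;  (2·δz/z)² = (2×0.103)² = 0.0428
δQ/Q = √(0.0553) = 0.235
Q = 7.34e+08, so δQ = 0.235 × 7.34e+08 = 1.72e+08.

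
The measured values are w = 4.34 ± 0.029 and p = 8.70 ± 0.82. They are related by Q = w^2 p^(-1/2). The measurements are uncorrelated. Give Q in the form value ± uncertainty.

Q is a product of powers, so relative uncertainties combine in quadrature:
  (2·δw/w)² = (2×0.00668)² = 0.000179;  (−½·δp/p)² = (-0.5×0.0943)² = 0.00222
δQ/Q = √(0.00240) = 0.0490
Q = 6.39, so δQ = 0.0490 × 6.39 = 0.313.

6.39 ± 0.313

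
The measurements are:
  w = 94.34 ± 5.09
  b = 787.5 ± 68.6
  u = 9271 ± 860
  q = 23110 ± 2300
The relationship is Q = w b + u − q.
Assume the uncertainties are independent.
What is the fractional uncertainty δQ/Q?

Let p = w·b = 74290. δp/p = √((1·δw/w)² + (1·δb/b)²) = √(0.00291 + 0.00759) = 0.102, so δp = 7610.
Q = p + u − q: δQ = √(δp² + δu² + δq²) = √(5.8e+07 + 7.4e+05 + 5.29e+06) = 8000
Q = 60450, so δQ/Q = 8000/60450 = 0.132.

0.132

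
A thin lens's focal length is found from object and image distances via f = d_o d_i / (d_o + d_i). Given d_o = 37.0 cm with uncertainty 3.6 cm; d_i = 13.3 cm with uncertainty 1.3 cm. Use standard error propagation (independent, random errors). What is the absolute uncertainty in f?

∂f/∂d_o = (d_i/(d_o+d_i))² = 0.0699;  ∂f/∂d_i = (d_o/(d_o+d_i))² = 0.541
δf = √((∂f/∂d_o · δd_o)² + (∂f/∂d_i · δd_i)²) = √(0.0633 + 0.495) = 0.747 cm

0.747 cm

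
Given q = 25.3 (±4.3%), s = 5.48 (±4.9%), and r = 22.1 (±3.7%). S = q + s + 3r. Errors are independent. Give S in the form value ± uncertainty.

S is a linear combination, so absolute uncertainties add in quadrature:
  (δq)² = 1.18;  (δs)² = 0.0721;  (3·δr)² = 6.02
δS = √(7.27) = 2.70
S = 97.1.

97.1 ± 2.70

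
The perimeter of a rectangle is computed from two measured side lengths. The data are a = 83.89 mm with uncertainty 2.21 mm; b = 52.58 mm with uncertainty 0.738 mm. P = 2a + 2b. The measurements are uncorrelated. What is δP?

4.66 mm

Absolute uncertainties add in quadrature for a linear combination:
  (2·δa)² = 19.5;  (2·δb)² = 2.18
δP = √(21.7) = 4.66 mm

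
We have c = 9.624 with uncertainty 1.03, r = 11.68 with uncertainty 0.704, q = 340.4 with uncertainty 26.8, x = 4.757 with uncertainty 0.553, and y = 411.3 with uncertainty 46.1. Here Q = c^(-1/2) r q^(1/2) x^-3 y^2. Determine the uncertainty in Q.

Each factor contributes (exponent × relative error)² to (δQ/Q)²:
  (−½·δc/c)² = (-0.5×0.107)² = 0.00286;  (1·δr/r)² = (1×0.0603)² = 0.00363;  (½·δq/q)² = (0.5×0.0787)² = 0.00155;  (-3·δx/x)² = (-3×0.116)² = 0.122;  (2·δy/y)² = (2×0.112)² = 0.0503
δQ/Q = √(0.180) = 0.424
Q = 109200, so δQ = 0.424 × 109200 = 46300.

46300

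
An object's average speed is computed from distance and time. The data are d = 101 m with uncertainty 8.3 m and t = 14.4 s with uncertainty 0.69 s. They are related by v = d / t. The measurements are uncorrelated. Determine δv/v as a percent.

Since v is a product/quotient, work with relative uncertainties:
  (1·δd/d)² = (1×0.0822)² = 0.00675;  (-1·δt/t)² = (-1×0.0479)² = 0.00230
δv/v = √(0.00905) = 0.0951

9.51%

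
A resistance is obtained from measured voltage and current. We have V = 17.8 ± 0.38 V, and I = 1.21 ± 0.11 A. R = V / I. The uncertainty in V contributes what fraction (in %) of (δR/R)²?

5.23%

(δR/R)² = (1·δV/V)² + (-1·δI/I)²
  V term: (1×0.0213)² = 0.000456
  I term: (-1×0.0909)² = 0.00826
Total = 0.00872. Share from V = 0.000456/0.00872 = 0.0523.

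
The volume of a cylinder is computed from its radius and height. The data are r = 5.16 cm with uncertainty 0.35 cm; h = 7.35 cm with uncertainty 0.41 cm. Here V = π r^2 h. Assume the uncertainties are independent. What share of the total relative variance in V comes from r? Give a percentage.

(δV/V)² = (2·δr/r)² + (1·δh/h)²
  r term: (2×0.0678)² = 0.0184
  h term: (1×0.0558)² = 0.00311
Total = 0.0215. Share from r = 0.0184/0.0215 = 0.855.

85.5%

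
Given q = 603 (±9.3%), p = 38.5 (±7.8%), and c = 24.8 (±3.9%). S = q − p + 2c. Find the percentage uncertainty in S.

9.15%

Each term contributes (cᵢ δxᵢ)² to (δS)²:
  (δq)² = 3140;  (δp)² = 9.02;  (2·δc)² = 3.74
δS = √(3160) = 56.2
S = 614, so δS/S = 56.2/614 = 0.0915.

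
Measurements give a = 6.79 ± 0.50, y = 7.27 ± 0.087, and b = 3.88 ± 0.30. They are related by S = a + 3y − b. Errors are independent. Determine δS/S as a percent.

2.58%

S is a linear combination, so absolute uncertainties add in quadrature:
  (δa)² = 0.250;  (3·δy)² = 0.0681;  (δb)² = 0.0900
δS = √(0.408) = 0.639
S = 24.7, so δS/S = 0.639/24.7 = 0.0258.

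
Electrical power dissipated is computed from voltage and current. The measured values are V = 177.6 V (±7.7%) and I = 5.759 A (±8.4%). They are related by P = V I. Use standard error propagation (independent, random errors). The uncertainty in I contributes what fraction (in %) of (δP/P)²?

54.3%

(δP/P)² = (1·δV/V)² + (1·δI/I)²
  V term: (1×0.0770)² = 0.00593
  I term: (1×0.0840)² = 0.00706
Total = 0.0130. Share from I = 0.00706/0.0130 = 0.543.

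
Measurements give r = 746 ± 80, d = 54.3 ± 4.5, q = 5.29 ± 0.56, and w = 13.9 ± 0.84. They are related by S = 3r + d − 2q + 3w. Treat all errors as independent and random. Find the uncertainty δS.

240

Absolute uncertainties add in quadrature for a linear combination:
  (3·δr)² = 57600;  (δd)² = 20.2;  (2·δq)² = 1.25;  (3·δw)² = 6.35
δS = √(57600) = 240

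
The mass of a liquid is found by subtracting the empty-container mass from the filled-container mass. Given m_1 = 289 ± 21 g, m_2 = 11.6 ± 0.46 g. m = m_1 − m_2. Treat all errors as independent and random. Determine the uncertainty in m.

21.0 g

Each term contributes (cᵢ δxᵢ)² to (δm)²:
  (δm_1)² = 441;  (δm_2)² = 0.212
δm = √(441) = 21.0 g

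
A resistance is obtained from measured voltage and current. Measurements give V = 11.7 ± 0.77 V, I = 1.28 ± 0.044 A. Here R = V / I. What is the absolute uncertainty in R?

Since R is a product/quotient, work with relative uncertainties:
  (1·δV/V)² = (1×0.0658)² = 0.00433;  (-1·δI/I)² = (-1×0.0344)² = 0.00118
δR/R = √(0.00551) = 0.0742
R = 9.14 Ω, so δR = 0.0742 × 9.14 = 0.679 Ω.

0.679 Ω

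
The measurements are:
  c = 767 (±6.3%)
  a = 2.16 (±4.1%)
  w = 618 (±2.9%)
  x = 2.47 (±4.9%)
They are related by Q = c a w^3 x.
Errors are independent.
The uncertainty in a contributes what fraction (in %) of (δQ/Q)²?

(δQ/Q)² = (1·δc/c)² + (1·δa/a)² + (3·δw/w)² + (1·δx/x)²
  c term: (1×0.0630)² = 0.00397
  a term: (1×0.0410)² = 0.00168
  w term: (3×0.0290)² = 0.00757
  x term: (1×0.0490)² = 0.00240
Total = 0.0156. Share from a = 0.00168/0.0156 = 0.108.

10.8%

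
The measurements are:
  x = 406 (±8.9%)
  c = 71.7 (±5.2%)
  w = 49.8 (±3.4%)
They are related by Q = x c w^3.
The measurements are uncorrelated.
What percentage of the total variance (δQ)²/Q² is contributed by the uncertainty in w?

49.5%

(δQ/Q)² = (1·δx/x)² + (1·δc/c)² + (3·δw/w)²
  x term: (1×0.0890)² = 0.00792
  c term: (1×0.0520)² = 0.00270
  w term: (3×0.0340)² = 0.0104
Total = 0.0210. Share from w = 0.0104/0.0210 = 0.495.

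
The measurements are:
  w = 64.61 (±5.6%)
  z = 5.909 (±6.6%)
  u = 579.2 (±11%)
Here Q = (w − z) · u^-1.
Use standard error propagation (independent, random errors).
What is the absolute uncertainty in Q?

0.0128

Let h = w − z = 58.70. δh = √(δw² + δz²) = √(13.1 + 0.152) = 3.64, so δh/h = 0.0620.
Q is then a monomial in h, u:
δQ/Q = √((δh/h)² + (-1·δu/u)²) = √(0.00384 + 0.0121) = 0.126
Q = 0.1013, so δQ = 0.126 × 0.1013 = 0.0128.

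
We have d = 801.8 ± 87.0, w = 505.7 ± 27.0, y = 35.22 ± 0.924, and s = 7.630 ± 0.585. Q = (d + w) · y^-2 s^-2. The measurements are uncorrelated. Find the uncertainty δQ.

Let u = d + w = 1308. δu = √(δd² + δw²) = √(7570 + 729) = 91.1, so δu/u = 0.0697.
Q is then a monomial in u, y, s:
δQ/Q = √((δu/u)² + (-2·δy/y)² + (-2·δs/s)²) = √(0.00485 + 0.00275 + 0.0235) = 0.176
Q = 0.01811, so δQ = 0.176 × 0.01811 = 0.00319.

0.00319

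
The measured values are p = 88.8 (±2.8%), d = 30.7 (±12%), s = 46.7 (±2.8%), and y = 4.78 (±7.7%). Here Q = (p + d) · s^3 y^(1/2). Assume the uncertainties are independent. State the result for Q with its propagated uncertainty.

(2.66 ± 0.265) × 10^7

Let u = p + d = 120. δu = √(δp² + δd²) = √(6.18 + 13.6) = 4.44, so δu/u = 0.0372.
Q is then a monomial in u, s, y:
δQ/Q = √((δu/u)² + (3·δs/s)² + (½·δy/y)²) = √(0.00138 + 0.00706 + 0.00148) = 0.0996
Q = 2.66e+07, so δQ = 0.0996 × 2.66e+07 = 2.65e+06.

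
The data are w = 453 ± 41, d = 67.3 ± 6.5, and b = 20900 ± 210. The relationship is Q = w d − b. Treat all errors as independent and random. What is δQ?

4040

Let p = w·d = 30500. δp/p = √((1·δw/w)² + (1·δd/d)²) = √(0.00819 + 0.00933) = 0.132, so δp = 4040.
Q = p − b: δQ = √(δp² + δb²) = √(1.63e+07 + 44100) = 4040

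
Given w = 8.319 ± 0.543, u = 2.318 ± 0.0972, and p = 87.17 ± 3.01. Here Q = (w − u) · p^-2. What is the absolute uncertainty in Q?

9.08e-05

Let h = w − u = 6.001. δh = √(δw² + δu²) = √(0.295 + 0.00945) = 0.552, so δh/h = 0.0919.
Q is then a monomial in h, p:
δQ/Q = √((δh/h)² + (-2·δp/p)²) = √(0.00845 + 0.00477) = 0.115
Q = 0.0007897, so δQ = 0.115 × 0.0007897 = 9.08e-05.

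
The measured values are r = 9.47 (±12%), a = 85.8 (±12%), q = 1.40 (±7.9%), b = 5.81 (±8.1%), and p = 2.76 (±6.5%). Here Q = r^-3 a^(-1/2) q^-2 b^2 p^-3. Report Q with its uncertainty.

Products/powers → add relative errors in quadrature, weighted by exponent:
  (-3·δr/r)² = (-3×0.120)² = 0.130;  (−½·δa/a)² = (-0.5×0.120)² = 0.00360;  (-2·δq/q)² = (-2×0.0790)² = 0.0250;  (2·δb/b)² = (2×0.0810)² = 0.0262;  (-3·δp/p)² = (-3×0.0650)² = 0.0380
δQ/Q = √(0.222) = 0.472
Q = 0.000104, so δQ = 0.472 × 0.000104 = 4.91e-05.

(1.04 ± 0.491) × 10^-4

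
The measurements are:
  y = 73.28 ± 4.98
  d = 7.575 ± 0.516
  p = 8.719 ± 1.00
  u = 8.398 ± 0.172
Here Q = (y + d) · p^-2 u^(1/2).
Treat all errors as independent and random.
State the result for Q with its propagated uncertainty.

3.082 ± 0.733

Let w = y + d = 80.86. δw = √(δy² + δd²) = √(24.8 + 0.266) = 5.01, so δw/w = 0.0619.
Q is then a monomial in w, p, u:
δQ/Q = √((δw/w)² + (-2·δp/p)² + (½·δu/u)²) = √(0.00383 + 0.0526 + 0.000105) = 0.238
Q = 3.082, so δQ = 0.238 × 3.082 = 0.733.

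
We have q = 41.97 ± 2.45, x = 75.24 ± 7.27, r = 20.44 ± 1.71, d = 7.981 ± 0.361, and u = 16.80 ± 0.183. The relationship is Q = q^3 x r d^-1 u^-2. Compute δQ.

Since Q is a product/quotient, work with relative uncertainties:
  (3·δq/q)² = (3×0.0584)² = 0.0307;  (1·δx/x)² = (1×0.0966)² = 0.00934;  (1·δr/r)² = (1×0.0837)² = 0.00700;  (-1·δd/d)² = (-1×0.0452)² = 0.00205;  (-2·δu/u)² = (-2×0.0109)² = 0.000475
δQ/Q = √(0.0495) = 0.223
Q = 50470, so δQ = 0.223 × 50470 = 11200.

11200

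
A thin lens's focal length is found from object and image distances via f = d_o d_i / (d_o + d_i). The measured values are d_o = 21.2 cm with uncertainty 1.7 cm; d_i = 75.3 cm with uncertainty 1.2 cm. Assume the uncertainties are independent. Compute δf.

∂f/∂d_o = (d_i/(d_o+d_i))² = 0.609;  ∂f/∂d_i = (d_o/(d_o+d_i))² = 0.0483
δf = √((∂f/∂d_o · δd_o)² + (∂f/∂d_i · δd_i)²) = √(1.07 + 0.00335) = 1.04 cm

1.04 cm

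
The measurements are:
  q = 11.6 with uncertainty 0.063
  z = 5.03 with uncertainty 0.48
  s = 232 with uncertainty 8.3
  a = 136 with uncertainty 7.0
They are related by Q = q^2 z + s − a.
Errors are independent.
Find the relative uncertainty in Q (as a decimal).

0.0853

Let p = q^2·z = 677. δp/p = √((2·δq/q)² + (1·δz/z)²) = √(0.000118 + 0.00911) = 0.0960, so δp = 65.0.
Q = p + s − a: δQ = √(δp² + δs² + δa²) = √(4230 + 68.9 + 49.0) = 65.9
Q = 773, so δQ/Q = 65.9/773 = 0.0853.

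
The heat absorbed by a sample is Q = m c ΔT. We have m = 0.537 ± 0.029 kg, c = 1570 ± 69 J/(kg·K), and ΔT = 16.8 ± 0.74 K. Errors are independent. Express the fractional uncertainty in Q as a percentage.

Q is a product of powers, so relative uncertainties combine in quadrature:
  (1·δm/m)² = (1×0.0540)² = 0.00292;  (1·δc/c)² = (1×0.0439)² = 0.00193;  (1·δΔT/ΔT)² = (1×0.0440)² = 0.00194
δQ/Q = √(0.00679) = 0.0824

8.24%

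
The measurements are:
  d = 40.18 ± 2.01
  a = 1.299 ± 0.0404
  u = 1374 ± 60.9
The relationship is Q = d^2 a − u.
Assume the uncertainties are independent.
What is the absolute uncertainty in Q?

228

Let p = d^2·a = 2097. δp/p = √((2·δd/d)² + (1·δa/a)²) = √(0.0100 + 0.000967) = 0.105, so δp = 220.
Q = p − u: δQ = √(δp² + δu²) = √(48300 + 3710) = 228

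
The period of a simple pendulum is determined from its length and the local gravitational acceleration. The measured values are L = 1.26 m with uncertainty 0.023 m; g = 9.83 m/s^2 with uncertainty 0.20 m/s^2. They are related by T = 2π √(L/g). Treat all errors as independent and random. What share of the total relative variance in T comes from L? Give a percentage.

44.6%

(δT/T)² = (½·δL/L)² + (−½·δg/g)²
  L term: (0.5×0.0183)² = 8.33e-05
  g term: (-0.5×0.0203)² = 0.000103
Total = 0.000187. Share from L = 8.33e-05/0.000187 = 0.446.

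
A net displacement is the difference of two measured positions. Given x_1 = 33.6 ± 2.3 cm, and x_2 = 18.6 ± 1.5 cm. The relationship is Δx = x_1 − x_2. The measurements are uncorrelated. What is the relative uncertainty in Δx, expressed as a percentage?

18.3%

Each term contributes (cᵢ δxᵢ)² to (δΔx)²:
  (δx_1)² = 5.29;  (δx_2)² = 2.25
δΔx = √(7.54) = 2.75 cm
Δx = 15.0 cm, so δΔx/Δx = 2.75/15.0 = 0.183.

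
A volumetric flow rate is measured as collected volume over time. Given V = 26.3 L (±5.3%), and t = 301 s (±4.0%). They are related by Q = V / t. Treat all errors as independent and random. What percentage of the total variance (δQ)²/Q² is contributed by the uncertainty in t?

36.3%

(δQ/Q)² = (1·δV/V)² + (-1·δt/t)²
  V term: (1×0.0530)² = 0.00281
  t term: (-1×0.0400)² = 0.00160
Total = 0.00441. Share from t = 0.00160/0.00441 = 0.363.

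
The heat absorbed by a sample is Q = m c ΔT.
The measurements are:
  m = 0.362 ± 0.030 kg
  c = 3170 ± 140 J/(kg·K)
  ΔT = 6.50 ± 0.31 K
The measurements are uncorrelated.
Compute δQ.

786 J

Products/powers → add relative errors in quadrature, weighted by exponent:
  (1·δm/m)² = (1×0.0829)² = 0.00687;  (1·δc/c)² = (1×0.0442)² = 0.00195;  (1·δΔT/ΔT)² = (1×0.0477)² = 0.00227
δQ/Q = √(0.0111) = 0.105
Q = 7460 J, so δQ = 0.105 × 7460 = 786 J.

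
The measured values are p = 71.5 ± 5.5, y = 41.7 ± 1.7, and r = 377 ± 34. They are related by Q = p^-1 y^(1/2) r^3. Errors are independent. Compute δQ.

Since Q is a product/quotient, work with relative uncertainties:
  (-1·δp/p)² = (-1×0.0769)² = 0.00592;  (½·δy/y)² = (0.5×0.0408)² = 0.000415;  (3·δr/r)² = (3×0.0902)² = 0.0732
δQ/Q = √(0.0795) = 0.282
Q = 4.84e+06, so δQ = 0.282 × 4.84e+06 = 1.36e+06.

1.36e+06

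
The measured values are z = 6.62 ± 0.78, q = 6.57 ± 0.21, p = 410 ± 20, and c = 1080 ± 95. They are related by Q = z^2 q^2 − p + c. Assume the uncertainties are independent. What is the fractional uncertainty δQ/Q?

0.184

Let w = z^2·q^2 = 1890. δw/w = √((2·δz/z)² + (2·δq/q)²) = √(0.0555 + 0.00409) = 0.244, so δw = 462.
Q = w − p + c: δQ = √(δw² + δp² + δc²) = √(2.13e+05 + 400 + 9020) = 472
Q = 2560, so δQ/Q = 472/2560 = 0.184.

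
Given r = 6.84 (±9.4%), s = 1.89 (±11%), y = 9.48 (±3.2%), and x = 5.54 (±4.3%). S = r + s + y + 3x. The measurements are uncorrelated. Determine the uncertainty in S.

Each term contributes (cᵢ δxᵢ)² to (δS)²:
  (δr)² = 0.413;  (δs)² = 0.0432;  (δy)² = 0.0920;  (3·δx)² = 0.511
δS = √(1.06) = 1.03

1.03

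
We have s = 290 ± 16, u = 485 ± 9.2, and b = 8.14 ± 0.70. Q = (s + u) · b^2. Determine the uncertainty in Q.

8920

Let w = s + u = 775. δw = √(δs² + δu²) = √(256 + 84.6) = 18.5, so δw/w = 0.0238.
Q is then a monomial in w, b:
δQ/Q = √((δw/w)² + (2·δb/b)²) = √(0.000567 + 0.0296) = 0.174
Q = 51400, so δQ = 0.174 × 51400 = 8920.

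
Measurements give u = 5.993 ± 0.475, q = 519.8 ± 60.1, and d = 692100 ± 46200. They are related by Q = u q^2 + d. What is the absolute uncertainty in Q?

3.99e+05

Let p = u·q^2 = 1.619e+06. δp/p = √((1·δu/u)² + (2·δq/q)²) = √(0.00628 + 0.0535) = 0.244, so δp = 3.96e+05.
Q = p + d: δQ = √(δp² + δd²) = √(1.57e+11 + 2.13e+09) = 3.99e+05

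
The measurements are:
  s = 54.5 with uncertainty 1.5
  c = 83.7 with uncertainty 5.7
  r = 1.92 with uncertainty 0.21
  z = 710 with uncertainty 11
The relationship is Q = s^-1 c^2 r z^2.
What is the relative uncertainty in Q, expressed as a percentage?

Products/powers → add relative errors in quadrature, weighted by exponent:
  (-1·δs/s)² = (-1×0.0275)² = 0.000758;  (2·δc/c)² = (2×0.0681)² = 0.0186;  (1·δr/r)² = (1×0.109)² = 0.0120;  (2·δz/z)² = (2×0.0155)² = 0.000960
δQ/Q = √(0.0322) = 0.180

18.0%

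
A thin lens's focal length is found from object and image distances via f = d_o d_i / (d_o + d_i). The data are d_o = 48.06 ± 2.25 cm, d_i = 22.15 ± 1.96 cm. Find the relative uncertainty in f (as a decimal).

∂f/∂d_o = (d_i/(d_o+d_i))² = 0.0995;  ∂f/∂d_i = (d_o/(d_o+d_i))² = 0.469
δf = √((∂f/∂d_o · δd_o)² + (∂f/∂d_i · δd_i)²) = √(0.0501 + 0.843) = 0.945 cm
f = 15.16 cm, so δf/f = 0.945/15.16 = 0.0623.

0.0623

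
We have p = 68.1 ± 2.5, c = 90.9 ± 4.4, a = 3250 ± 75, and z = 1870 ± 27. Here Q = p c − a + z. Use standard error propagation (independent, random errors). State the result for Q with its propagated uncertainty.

4810 ± 384

Let w = p·c = 6190. δw/w = √((1·δp/p)² + (1·δc/c)²) = √(0.00135 + 0.00234) = 0.0608, so δw = 376.
Q = w − a + z: δQ = √(δw² + δa² + δz²) = √(1.41e+05 + 5620 + 729) = 384
Q = 4810.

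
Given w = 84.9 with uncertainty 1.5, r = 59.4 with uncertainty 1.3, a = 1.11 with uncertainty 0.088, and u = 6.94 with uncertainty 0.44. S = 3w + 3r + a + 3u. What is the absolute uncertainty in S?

Each term contributes (cᵢ δxᵢ)² to (δS)²:
  (3·δw)² = 20.2;  (3·δr)² = 15.2;  (δa)² = 0.00774;  (3·δu)² = 1.74
δS = √(37.2) = 6.10

6.10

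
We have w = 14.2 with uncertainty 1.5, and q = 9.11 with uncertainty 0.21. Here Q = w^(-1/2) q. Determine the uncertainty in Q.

0.139

For a monomial Q ∝ w^(-1/2), q, fractional errors add in quadrature:
  (−½·δw/w)² = (-0.5×0.106)² = 0.00279;  (1·δq/q)² = (1×0.0231)² = 0.000531
δQ/Q = √(0.00332) = 0.0576
Q = 2.42, so δQ = 0.0576 × 2.42 = 0.139.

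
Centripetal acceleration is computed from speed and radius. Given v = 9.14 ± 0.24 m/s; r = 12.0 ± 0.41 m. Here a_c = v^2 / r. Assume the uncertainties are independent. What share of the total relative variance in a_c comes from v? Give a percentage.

(δa_c/a_c)² = (2·δv/v)² + (-1·δr/r)²
  v term: (2×0.0263)² = 0.00276
  r term: (-1×0.0342)² = 0.00117
Total = 0.00393. Share from v = 0.00276/0.00393 = 0.703.

70.3%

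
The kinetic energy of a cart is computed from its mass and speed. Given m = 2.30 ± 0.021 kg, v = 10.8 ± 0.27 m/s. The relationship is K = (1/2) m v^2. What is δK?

6.82 J

Since K is a product/quotient, work with relative uncertainties:
  (1·δm/m)² = (1×0.00913)² = 8.34e-05;  (2·δv/v)² = (2×0.0250)² = 0.00250
δK/K = √(0.00258) = 0.0508
K = 134 J, so δK = 0.0508 × 134 = 6.82 J.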